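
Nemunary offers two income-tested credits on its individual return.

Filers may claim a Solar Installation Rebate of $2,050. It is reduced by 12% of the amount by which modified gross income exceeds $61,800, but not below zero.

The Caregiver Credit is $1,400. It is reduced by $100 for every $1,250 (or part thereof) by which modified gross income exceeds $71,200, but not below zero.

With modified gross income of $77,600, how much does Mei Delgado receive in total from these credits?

$954

Solar Installation Rebate: 12% of the $15,800 excess over $61,800 is $1,896; credit = $2,050 − $1,896 = $154.
Caregiver Credit: income exceeds $71,200 by $6,400, which is 6 full-or-partial $1,250 increments; reduction = 6 × $100 = $600, leaving $800.
Total: $154 + $800 = $954.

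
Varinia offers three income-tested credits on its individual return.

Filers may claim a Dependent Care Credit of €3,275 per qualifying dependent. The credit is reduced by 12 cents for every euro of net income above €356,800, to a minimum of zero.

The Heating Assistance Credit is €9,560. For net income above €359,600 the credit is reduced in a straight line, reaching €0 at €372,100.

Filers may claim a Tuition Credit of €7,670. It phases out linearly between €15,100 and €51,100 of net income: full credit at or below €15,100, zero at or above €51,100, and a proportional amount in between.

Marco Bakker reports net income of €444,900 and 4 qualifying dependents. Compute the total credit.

€2,528

Dependent Care Credit: base = 4 × €3,275 = €13,100. 12% of the €88,100 excess over €356,800 is €10,572; credit = €13,100 − €10,572 = €2,528.
Heating Assistance Credit: €444,900 is at or above €372,100, so the credit is €0.
Tuition Credit: €444,900 is at or above €51,100, so the credit is €0.
Total: €2,528 + €0 + €0 = €2,528.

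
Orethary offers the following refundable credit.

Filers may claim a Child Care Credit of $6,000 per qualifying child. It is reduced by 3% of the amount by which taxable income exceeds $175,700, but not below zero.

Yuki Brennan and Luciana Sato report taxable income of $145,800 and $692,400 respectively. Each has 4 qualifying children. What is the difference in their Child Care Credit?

Yuki ($145,800): Child Care Credit: base = 4 × $6,000 = $24,000. $145,800 is at or below the $175,700 threshold, so the full $24,000 applies.
Luciana ($692,400): Child Care Credit: base = 4 × $6,000 = $24,000. 3% of the $516,700 excess over $175,700 is $15,501; credit = $24,000 − $15,501 = $8,499.
Difference: |$24,000 − $8,499| = $15,501.

$15,501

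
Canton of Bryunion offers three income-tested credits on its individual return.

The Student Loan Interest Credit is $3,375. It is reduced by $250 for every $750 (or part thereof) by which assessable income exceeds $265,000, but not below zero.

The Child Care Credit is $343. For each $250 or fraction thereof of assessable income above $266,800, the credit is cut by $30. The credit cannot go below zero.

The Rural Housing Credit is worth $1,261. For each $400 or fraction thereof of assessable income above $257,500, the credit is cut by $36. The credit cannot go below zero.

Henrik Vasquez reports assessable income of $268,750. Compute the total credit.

Student Loan Interest Credit: income exceeds $265,000 by $3,750, which is 5 full-or-partial $750 increments; reduction = 5 × $250 = $1,250, leaving $2,125.
Child Care Credit: income exceeds $266,800 by $1,950, which is 8 full-or-partial $250 increments; reduction = 8 × $30 = $240, leaving $103.
Rural Housing Credit: income exceeds $257,500 by $11,250, which is 29 full-or-partial $400 increments; reduction = 29 × $36 = $1,044, leaving $217.
Total: $2,125 + $103 + $217 = $2,445.

$2,445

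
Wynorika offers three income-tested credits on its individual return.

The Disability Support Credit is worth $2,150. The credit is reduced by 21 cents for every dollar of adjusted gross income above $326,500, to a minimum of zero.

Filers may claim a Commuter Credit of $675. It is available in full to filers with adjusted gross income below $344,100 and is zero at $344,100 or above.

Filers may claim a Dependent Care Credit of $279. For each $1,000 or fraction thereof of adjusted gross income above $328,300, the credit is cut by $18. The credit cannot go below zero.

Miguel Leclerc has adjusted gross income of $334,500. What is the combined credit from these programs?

$1,298

Disability Support Credit: 21% of the $8,000 excess over $326,500 is $1,680; credit = $2,150 − $1,680 = $470.
Commuter Credit: $334,500 is below the $344,100 cutoff, so the full $675 applies.
Dependent Care Credit: income exceeds $328,300 by $6,200, which is 7 full-or-partial $1,000 increments; reduction = 7 × $18 = $126, leaving $153.
Total: $470 + $675 + $153 = $1,298.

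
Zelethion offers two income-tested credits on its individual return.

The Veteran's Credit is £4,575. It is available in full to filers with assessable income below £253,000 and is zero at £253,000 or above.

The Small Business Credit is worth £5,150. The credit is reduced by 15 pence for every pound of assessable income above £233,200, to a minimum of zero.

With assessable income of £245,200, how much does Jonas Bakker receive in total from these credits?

£7,925

Veteran's Credit: £245,200 is below the £253,000 cutoff, so the full £4,575 applies.
Small Business Credit: 15% of the £12,000 excess over £233,200 is £1,800; credit = £5,150 − £1,800 = £3,350.
Total: £4,575 + £3,350 = £7,925.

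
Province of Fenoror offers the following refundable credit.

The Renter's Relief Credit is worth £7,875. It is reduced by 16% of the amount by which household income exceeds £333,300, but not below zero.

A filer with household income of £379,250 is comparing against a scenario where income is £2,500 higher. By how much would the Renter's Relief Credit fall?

At £379,250 — 16% of the £45,950 excess over £333,300 is £7,352; credit = £7,875 − £7,352 = £523.
At £381,750 — 16% of the £48,450 excess over £333,300 is £7,752; credit = £7,875 − £7,752 = £123.
Lost: £523 − £123 = £400.

£400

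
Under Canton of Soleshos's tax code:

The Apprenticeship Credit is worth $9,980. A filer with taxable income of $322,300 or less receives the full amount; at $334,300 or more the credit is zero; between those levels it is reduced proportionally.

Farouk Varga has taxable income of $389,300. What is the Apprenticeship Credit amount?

Apprenticeship Credit: $389,300 is at or above $334,300, so the credit is $0.

$0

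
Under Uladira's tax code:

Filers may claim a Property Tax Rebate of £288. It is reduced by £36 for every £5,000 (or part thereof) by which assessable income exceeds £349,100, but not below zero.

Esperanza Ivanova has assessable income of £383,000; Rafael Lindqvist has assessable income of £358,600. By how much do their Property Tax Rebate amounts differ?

Esperanza (£383,000): Property Tax Rebate: income exceeds £349,100 by £33,900, which is 7 full-or-partial £5,000 increments; reduction = 7 × £36 = £252, leaving £36.
Rafael (£358,600): Property Tax Rebate: income exceeds £349,100 by £9,500, which is 2 full-or-partial £5,000 increments; reduction = 2 × £36 = £72, leaving £216.
Difference: |£36 − £216| = £180.

£180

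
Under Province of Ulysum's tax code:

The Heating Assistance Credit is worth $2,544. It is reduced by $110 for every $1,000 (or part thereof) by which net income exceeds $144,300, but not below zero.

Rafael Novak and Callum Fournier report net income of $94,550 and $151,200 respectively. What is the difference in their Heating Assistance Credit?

$770

Rafael ($94,550): Heating Assistance Credit: $94,550 is at or below the $144,300 threshold, so the full $2,544 applies.
Callum ($151,200): Heating Assistance Credit: income exceeds $144,300 by $6,900, which is 7 full-or-partial $1,000 increments; reduction = 7 × $110 = $770, leaving $1,774.
Difference: |$2,544 − $1,774| = $770.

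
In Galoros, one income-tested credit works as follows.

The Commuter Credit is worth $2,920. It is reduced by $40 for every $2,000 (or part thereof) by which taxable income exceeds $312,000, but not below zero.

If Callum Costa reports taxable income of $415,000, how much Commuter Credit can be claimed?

Commuter Credit: income exceeds $312,000 by $103,000, which is 52 full-or-partial $2,000 increments; reduction = 52 × $40 = $2,080, leaving $840.

$840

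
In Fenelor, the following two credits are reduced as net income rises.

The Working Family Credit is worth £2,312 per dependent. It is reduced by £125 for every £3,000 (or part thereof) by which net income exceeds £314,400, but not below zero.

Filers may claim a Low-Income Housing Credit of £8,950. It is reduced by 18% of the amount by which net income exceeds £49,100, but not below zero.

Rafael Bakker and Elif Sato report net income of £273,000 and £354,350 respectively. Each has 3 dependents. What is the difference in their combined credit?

Rafael (£273,000): Working Family Credit: base = 3 × £2,312 = £6,936. £273,000 is at or below the £314,400 threshold, so the full £6,936 applies. Low-Income Housing Credit: 18% of the £223,900 excess over £49,100 is £40,302 ≥ base, so the credit is £0. total £6,936 + £0 = £6,936
Elif (£354,350): Working Family Credit: base = 3 × £2,312 = £6,936. income exceeds £314,400 by £39,950, which is 14 full-or-partial £3,000 increments; reduction = 14 × £125 = £1,750, leaving £5,186. Low-Income Housing Credit: 18% of the £305,250 excess over £49,100 is £54,945 ≥ base, so the credit is £0. total £5,186 + £0 = £5,186
Difference: |£6,936 − £5,186| = £1,750.

£1,750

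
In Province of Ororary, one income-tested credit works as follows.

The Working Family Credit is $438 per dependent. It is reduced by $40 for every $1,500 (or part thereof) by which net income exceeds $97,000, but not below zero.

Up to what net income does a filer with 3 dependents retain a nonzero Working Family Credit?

$145,000

Full credit = 3 × $438 = $1,314.
After 32 increments the reduction is 32 × $40 = $1,280, leaving $34; one more increment wipes it out. Increment 32 ends at excess 32 × $1,500 = $48,000, so the highest qualifying income is $97,000 + $48,000 = $145,000.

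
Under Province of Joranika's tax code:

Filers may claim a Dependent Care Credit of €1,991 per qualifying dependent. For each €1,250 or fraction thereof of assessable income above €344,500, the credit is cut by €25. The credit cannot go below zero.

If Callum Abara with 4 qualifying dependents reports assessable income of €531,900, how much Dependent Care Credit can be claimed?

Dependent Care Credit: base = 4 × €1,991 = €7,964. income exceeds €344,500 by €187,400, which is 150 full-or-partial €1,250 increments; reduction = 150 × €25 = €3,750, leaving €4,214.

€4,214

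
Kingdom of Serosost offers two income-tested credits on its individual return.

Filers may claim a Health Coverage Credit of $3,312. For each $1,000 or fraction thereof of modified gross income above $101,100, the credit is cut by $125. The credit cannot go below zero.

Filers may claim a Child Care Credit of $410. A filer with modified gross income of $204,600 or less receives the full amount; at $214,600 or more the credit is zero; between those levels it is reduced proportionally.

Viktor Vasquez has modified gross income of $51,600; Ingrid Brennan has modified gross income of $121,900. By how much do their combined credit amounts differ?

$2,625

Viktor ($51,600): Health Coverage Credit: $51,600 is at or below the $101,100 threshold, so the full $3,312 applies. Child Care Credit: $51,600 is at or below the $204,600 threshold, so the full $410 applies. total $3,312 + $410 = $3,722
Ingrid ($121,900): Health Coverage Credit: income exceeds $101,100 by $20,800, which is 21 full-or-partial $1,000 increments; reduction = 21 × $125 = $2,625, leaving $687. Child Care Credit: $121,900 is at or below the $204,600 threshold, so the full $410 applies. total $687 + $410 = $1,097
Difference: |$3,722 − $1,097| = $2,625.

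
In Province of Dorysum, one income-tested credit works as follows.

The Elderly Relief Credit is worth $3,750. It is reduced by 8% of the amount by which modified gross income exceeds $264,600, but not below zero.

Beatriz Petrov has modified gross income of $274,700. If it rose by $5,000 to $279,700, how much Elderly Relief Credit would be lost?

$400

At $274,700 — 8% of the $10,100 excess over $264,600 is $808; credit = $3,750 − $808 = $2,942.
At $279,700 — 8% of the $15,100 excess over $264,600 is $1,208; credit = $3,750 − $1,208 = $2,542.
Lost: $2,942 − $2,542 = $400.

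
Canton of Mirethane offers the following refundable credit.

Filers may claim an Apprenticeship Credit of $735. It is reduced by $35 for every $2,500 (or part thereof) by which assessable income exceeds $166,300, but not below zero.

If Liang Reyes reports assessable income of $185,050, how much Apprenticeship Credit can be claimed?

$455

Apprenticeship Credit: income exceeds $166,300 by $18,750, which is 8 full-or-partial $2,500 increments; reduction = 8 × $35 = $280, leaving $455.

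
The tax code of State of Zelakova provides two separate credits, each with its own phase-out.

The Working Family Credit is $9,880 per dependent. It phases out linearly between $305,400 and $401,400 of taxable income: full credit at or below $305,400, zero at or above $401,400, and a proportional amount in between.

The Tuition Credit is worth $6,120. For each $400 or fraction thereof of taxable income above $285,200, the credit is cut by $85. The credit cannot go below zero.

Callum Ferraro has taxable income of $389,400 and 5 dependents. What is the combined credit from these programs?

Working Family Credit: base = 5 × $9,880 = $49,400. $389,400 is $84,000 into a $96,000 phase-out range, leaving 12,000/96,000 of the credit: $49,400 × 12,000/96,000 = $6,175.
Tuition Credit: income exceeds $285,200 by $104,200 → 261 increments × $85 = $22,185 ≥ base, so the credit is $0.
Total: $6,175 + $0 = $6,175.

$6,175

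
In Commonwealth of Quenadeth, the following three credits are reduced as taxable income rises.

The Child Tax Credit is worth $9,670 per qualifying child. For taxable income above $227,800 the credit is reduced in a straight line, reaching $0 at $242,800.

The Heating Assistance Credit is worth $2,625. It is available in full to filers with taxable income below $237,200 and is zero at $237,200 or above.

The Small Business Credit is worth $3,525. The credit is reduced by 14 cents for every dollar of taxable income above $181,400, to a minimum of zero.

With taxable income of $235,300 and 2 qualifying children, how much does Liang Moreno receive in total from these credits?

Child Tax Credit: base = 2 × $9,670 = $19,340. $235,300 is $7,500 into a $15,000 phase-out range, leaving 7,500/15,000 of the credit: $19,340 × 7,500/15,000 = $9,670.
Heating Assistance Credit: $235,300 is below the $237,200 cutoff, so the full $2,625 applies.
Small Business Credit: 14% of the $53,900 excess over $181,400 is $7,546 ≥ base, so the credit is $0.
Total: $9,670 + $2,625 + $0 = $12,295.

$12,295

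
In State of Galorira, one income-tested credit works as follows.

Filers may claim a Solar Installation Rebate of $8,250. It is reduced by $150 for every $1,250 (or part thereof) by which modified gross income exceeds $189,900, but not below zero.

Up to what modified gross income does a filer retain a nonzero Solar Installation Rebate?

After 54 increments the reduction is 54 × $150 = $8,100, leaving $150; one more increment wipes it out. Increment 54 ends at excess 54 × $1,250 = $67,500, so the highest qualifying income is $189,900 + $67,500 = $257,400.

$257,400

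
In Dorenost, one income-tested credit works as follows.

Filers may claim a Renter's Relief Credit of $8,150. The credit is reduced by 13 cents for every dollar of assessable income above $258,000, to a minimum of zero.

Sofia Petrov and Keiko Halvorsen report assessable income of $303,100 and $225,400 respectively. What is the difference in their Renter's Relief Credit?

$5,863

Sofia ($303,100): Renter's Relief Credit: 13% of the $45,100 excess over $258,000 is $5,863; credit = $8,150 − $5,863 = $2,287.
Keiko ($225,400): Renter's Relief Credit: $225,400 is at or below the $258,000 threshold, so the full $8,150 applies.
Difference: |$2,287 − $8,150| = $5,863.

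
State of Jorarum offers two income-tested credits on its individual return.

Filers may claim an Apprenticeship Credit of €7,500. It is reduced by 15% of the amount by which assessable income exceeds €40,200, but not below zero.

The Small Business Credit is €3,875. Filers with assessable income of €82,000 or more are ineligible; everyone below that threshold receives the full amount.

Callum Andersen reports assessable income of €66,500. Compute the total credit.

€7,430

Apprenticeship Credit: 15% of the €26,300 excess over €40,200 is €3,945; credit = €7,500 − €3,945 = €3,555.
Small Business Credit: €66,500 is below the €82,000 cutoff, so the full €3,875 applies.
Total: €3,555 + €3,875 = €7,430.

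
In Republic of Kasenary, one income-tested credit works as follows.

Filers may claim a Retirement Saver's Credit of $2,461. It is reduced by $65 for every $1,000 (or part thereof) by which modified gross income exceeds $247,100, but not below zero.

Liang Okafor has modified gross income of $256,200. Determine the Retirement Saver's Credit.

$1,811

Retirement Saver's Credit: income exceeds $247,100 by $9,100, which is 10 full-or-partial $1,000 increments; reduction = 10 × $65 = $650, leaving $1,811.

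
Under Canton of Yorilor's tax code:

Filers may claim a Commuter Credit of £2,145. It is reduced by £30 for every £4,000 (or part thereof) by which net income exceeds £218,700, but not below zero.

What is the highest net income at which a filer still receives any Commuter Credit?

After 71 increments the reduction is 71 × £30 = £2,130, leaving £15; one more increment wipes it out. Increment 71 ends at excess 71 × £4,000 = £284,000, so the highest qualifying income is £218,700 + £284,000 = £502,700.

£502,700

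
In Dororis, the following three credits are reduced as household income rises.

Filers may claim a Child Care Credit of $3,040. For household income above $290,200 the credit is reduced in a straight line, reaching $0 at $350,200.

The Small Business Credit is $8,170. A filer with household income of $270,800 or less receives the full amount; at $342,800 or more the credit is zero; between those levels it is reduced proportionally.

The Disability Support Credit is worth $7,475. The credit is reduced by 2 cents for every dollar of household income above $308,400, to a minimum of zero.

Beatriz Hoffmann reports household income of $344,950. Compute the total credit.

Child Care Credit: $344,950 is $54,750 into a $60,000 phase-out range, leaving 5,250/60,000 of the credit: $3,040 × 5,250/60,000 = $266.
Small Business Credit: $344,950 is at or above $342,800, so the credit is $0.
Disability Support Credit: 2% of the $36,550 excess over $308,400 is $731; credit = $7,475 − $731 = $6,744.
Total: $266 + $0 + $6,744 = $7,010.

$7,010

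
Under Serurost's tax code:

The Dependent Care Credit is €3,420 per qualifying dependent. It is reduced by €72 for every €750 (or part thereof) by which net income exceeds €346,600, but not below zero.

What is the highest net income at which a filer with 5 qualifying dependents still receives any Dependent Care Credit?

€524,350

Full credit = 5 × €3,420 = €17,100.
After 237 increments the reduction is 237 × €72 = €17,064, leaving €36; one more increment wipes it out. Increment 237 ends at excess 237 × €750 = €177,750, so the highest qualifying income is €346,600 + €177,750 = €524,350.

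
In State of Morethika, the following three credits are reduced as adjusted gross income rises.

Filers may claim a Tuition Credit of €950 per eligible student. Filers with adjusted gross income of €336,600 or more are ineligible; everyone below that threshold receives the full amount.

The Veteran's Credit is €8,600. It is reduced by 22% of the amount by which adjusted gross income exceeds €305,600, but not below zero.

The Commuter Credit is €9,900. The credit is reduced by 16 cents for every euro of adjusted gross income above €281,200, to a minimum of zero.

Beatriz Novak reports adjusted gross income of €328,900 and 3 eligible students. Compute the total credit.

Tuition Credit: base = 3 × €950 = €2,850. €328,900 is below the €336,600 cutoff, so the full €2,850 applies.
Veteran's Credit: 22% of the €23,300 excess over €305,600 is €5,126; credit = €8,600 − €5,126 = €3,474.
Commuter Credit: 16% of the €47,700 excess over €281,200 is €7,632; credit = €9,900 − €7,632 = €2,268.
Total: €2,850 + €3,474 + €2,268 = €8,592.

€8,592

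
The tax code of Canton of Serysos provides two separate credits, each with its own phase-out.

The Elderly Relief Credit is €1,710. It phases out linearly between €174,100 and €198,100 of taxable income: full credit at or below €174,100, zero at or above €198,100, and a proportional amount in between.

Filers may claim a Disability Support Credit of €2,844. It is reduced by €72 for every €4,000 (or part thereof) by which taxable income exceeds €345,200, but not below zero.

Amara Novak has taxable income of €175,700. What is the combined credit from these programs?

Elderly Relief Credit: €175,700 is €1,600 into a €24,000 phase-out range, leaving 22,400/24,000 of the credit: €1,710 × 22,400/24,000 = €1,596.
Disability Support Credit: €175,700 is at or below the €345,200 threshold, so the full €2,844 applies.
Total: €1,596 + €2,844 = €4,440.

€4,440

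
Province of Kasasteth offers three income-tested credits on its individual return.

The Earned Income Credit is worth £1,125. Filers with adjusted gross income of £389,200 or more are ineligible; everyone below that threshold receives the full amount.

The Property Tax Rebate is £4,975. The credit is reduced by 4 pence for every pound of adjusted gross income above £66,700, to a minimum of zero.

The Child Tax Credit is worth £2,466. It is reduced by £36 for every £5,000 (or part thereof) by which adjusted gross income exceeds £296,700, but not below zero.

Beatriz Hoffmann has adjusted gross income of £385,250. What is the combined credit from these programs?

£2,943

Earned Income Credit: £385,250 is below the £389,200 cutoff, so the full £1,125 applies.
Property Tax Rebate: 4% of the £318,550 excess over £66,700 is £12,742 ≥ base, so the credit is £0.
Child Tax Credit: income exceeds £296,700 by £88,550, which is 18 full-or-partial £5,000 increments; reduction = 18 × £36 = £648, leaving £1,818.
Total: £1,125 + £0 + £1,818 = £2,943.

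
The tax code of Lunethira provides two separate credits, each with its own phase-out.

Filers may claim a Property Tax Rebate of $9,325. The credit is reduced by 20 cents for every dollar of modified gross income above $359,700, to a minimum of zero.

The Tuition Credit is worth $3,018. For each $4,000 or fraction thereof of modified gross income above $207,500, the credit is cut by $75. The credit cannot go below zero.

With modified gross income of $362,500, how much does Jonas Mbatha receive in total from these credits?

Property Tax Rebate: 20% of the $2,800 excess over $359,700 is $560; credit = $9,325 − $560 = $8,765.
Tuition Credit: income exceeds $207,500 by $155,000, which is 39 full-or-partial $4,000 increments; reduction = 39 × $75 = $2,925, leaving $93.
Total: $8,765 + $93 = $8,858.

$8,858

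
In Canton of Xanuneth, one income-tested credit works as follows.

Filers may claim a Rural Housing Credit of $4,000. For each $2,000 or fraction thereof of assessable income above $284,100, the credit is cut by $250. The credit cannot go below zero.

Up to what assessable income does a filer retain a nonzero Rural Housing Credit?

After 15 increments the reduction is 15 × $250 = $3,750, leaving $250; one more increment wipes it out. Increment 15 ends at excess 15 × $2,000 = $30,000, so the highest qualifying income is $284,100 + $30,000 = $314,100.

$314,100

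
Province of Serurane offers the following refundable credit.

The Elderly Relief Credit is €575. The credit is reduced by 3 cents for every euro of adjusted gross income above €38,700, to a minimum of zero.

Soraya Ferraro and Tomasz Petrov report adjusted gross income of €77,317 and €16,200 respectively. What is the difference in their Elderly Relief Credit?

€575

Soraya (€77,317): Elderly Relief Credit: 3% of the €38,617 excess over €38,700 is €1,158.51 ≥ base, so the credit is €0.
Tomasz (€16,200): Elderly Relief Credit: €16,200 is at or below the €38,700 threshold, so the full €575 applies.
Difference: |€0 − €575| = €575.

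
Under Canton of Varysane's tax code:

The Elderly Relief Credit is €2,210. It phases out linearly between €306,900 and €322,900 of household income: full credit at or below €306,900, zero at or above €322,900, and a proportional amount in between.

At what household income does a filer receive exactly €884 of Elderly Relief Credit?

€316,500

€884 is 884/2,210 of the full €2,210, so 1,326/2,210 of the €16,000 range has been used: income = €306,900 + €16,000 × 1,326/2,210 = €316,500.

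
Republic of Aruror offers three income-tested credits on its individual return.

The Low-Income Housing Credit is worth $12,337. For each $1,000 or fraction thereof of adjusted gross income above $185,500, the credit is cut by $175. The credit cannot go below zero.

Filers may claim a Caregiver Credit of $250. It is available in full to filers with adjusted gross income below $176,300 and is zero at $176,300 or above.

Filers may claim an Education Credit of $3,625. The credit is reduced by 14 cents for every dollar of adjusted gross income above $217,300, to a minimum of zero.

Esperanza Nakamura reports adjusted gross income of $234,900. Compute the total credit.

$4,748

Low-Income Housing Credit: income exceeds $185,500 by $49,400, which is 50 full-or-partial $1,000 increments; reduction = 50 × $175 = $8,750, leaving $3,587.
Caregiver Credit: $234,900 meets or exceeds the $176,300 cutoff, so the credit is $0.
Education Credit: 14% of the $17,600 excess over $217,300 is $2,464; credit = $3,625 − $2,464 = $1,161.
Total: $3,587 + $0 + $1,161 = $4,748.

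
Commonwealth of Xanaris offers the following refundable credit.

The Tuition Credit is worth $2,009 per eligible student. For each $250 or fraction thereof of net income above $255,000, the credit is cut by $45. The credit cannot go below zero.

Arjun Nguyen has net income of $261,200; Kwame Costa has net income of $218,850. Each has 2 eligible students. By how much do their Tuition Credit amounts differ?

Arjun ($261,200): Tuition Credit: base = 2 × $2,009 = $4,018. income exceeds $255,000 by $6,200, which is 25 full-or-partial $250 increments; reduction = 25 × $45 = $1,125, leaving $2,893.
Kwame ($218,850): Tuition Credit: base = 2 × $2,009 = $4,018. $218,850 is at or below the $255,000 threshold, so the full $4,018 applies.
Difference: |$2,893 − $4,018| = $1,125.

$1,125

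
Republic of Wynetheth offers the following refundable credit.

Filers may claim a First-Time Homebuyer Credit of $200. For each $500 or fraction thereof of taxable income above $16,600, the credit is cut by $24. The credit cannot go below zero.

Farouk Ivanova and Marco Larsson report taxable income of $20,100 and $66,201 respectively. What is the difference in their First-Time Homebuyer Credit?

$32

Farouk ($20,100): First-Time Homebuyer Credit: income exceeds $16,600 by $3,500, which is 7 full-or-partial $500 increments; reduction = 7 × $24 = $168, leaving $32.
Marco ($66,201): First-Time Homebuyer Credit: income exceeds $16,600 by $49,601 → 100 increments × $24 = $2,400 ≥ base, so the credit is $0.
Difference: |$32 − $0| = $32.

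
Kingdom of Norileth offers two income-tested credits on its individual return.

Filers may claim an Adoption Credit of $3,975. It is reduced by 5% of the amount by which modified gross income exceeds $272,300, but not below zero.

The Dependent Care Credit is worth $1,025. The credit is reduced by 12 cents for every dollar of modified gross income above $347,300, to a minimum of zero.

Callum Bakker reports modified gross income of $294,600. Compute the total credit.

Adoption Credit: 5% of the $22,300 excess over $272,300 is $1,115; credit = $3,975 − $1,115 = $2,860.
Dependent Care Credit: $294,600 is at or below the $347,300 threshold, so the full $1,025 applies.
Total: $2,860 + $1,025 = $3,885.

$3,885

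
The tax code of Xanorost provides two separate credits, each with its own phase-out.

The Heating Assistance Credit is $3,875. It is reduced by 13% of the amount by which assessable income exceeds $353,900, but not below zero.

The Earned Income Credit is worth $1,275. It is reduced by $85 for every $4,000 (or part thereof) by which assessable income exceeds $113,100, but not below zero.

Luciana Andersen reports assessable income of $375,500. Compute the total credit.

$1,067

Heating Assistance Credit: 13% of the $21,600 excess over $353,900 is $2,808; credit = $3,875 − $2,808 = $1,067.
Earned Income Credit: income exceeds $113,100 by $262,400 → 66 increments × $85 = $5,610 ≥ base, so the credit is $0.
Total: $1,067 + $0 = $1,067.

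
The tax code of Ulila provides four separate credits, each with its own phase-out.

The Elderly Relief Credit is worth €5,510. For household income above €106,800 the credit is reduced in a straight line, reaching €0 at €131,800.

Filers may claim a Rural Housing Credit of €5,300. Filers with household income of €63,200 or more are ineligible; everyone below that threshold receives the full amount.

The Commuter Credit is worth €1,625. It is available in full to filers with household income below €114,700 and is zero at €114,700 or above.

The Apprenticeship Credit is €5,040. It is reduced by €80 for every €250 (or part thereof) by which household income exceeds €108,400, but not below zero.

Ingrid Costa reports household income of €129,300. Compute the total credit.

€551

Elderly Relief Credit: €129,300 is €22,500 into a €25,000 phase-out range, leaving 2,500/25,000 of the credit: €5,510 × 2,500/25,000 = €551.
Rural Housing Credit: €129,300 meets or exceeds the €63,200 cutoff, so the credit is €0.
Commuter Credit: €129,300 meets or exceeds the €114,700 cutoff, so the credit is €0.
Apprenticeship Credit: income exceeds €108,400 by €20,900 → 84 increments × €80 = €6,720 ≥ base, so the credit is €0.
Total: €551 + €0 + €0 + €0 = €551.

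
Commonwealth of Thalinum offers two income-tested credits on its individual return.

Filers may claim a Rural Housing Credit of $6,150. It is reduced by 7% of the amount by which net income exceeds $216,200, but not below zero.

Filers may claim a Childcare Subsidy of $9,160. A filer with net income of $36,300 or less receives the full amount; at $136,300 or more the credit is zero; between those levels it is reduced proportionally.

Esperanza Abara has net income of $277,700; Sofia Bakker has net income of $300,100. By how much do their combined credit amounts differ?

$1,568

Esperanza ($277,700): Rural Housing Credit: 7% of the $61,500 excess over $216,200 is $4,305; credit = $6,150 − $4,305 = $1,845. Childcare Subsidy: $277,700 is at or above $136,300, so the credit is $0. total $1,845 + $0 = $1,845
Sofia ($300,100): Rural Housing Credit: 7% of the $83,900 excess over $216,200 is $5,873; credit = $6,150 − $5,873 = $277. Childcare Subsidy: $300,100 is at or above $136,300, so the credit is $0. total $277 + $0 = $277
Difference: |$1,845 − $277| = $1,568.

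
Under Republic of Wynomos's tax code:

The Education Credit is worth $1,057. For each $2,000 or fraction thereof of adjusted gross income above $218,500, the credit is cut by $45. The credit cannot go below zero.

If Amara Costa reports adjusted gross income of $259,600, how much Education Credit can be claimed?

Education Credit: income exceeds $218,500 by $41,100, which is 21 full-or-partial $2,000 increments; reduction = 21 × $45 = $945, leaving $112.

$112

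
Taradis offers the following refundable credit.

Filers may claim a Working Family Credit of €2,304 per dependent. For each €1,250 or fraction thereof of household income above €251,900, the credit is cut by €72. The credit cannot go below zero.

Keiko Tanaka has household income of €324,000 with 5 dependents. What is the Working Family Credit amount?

Working Family Credit: base = 5 × €2,304 = €11,520. income exceeds €251,900 by €72,100, which is 58 full-or-partial €1,250 increments; reduction = 58 × €72 = €4,176, leaving €7,344.

€7,344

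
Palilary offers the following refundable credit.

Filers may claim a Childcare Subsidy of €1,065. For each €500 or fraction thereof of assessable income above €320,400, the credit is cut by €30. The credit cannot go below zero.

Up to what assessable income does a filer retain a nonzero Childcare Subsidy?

After 35 increments the reduction is 35 × €30 = €1,050, leaving €15; one more increment wipes it out. Increment 35 ends at excess 35 × €500 = €17,500, so the highest qualifying income is €320,400 + €17,500 = €337,900.

€337,900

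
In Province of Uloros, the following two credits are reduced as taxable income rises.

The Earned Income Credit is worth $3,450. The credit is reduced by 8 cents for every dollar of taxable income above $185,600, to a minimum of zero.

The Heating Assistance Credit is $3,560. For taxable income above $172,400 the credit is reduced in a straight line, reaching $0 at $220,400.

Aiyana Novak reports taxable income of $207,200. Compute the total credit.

$2,701

Earned Income Credit: 8% of the $21,600 excess over $185,600 is $1,728; credit = $3,450 − $1,728 = $1,722.
Heating Assistance Credit: $207,200 is $34,800 into a $48,000 phase-out range, leaving 13,200/48,000 of the credit: $3,560 × 13,200/48,000 = $979.
Total: $1,722 + $979 = $2,701.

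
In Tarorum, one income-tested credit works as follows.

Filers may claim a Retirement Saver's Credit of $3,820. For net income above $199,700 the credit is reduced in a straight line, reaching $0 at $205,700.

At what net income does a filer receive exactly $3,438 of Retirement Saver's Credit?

$3,438 is 3,438/3,820 of the full $3,820, so 382/3,820 of the $6,000 range has been used: income = $199,700 + $6,000 × 382/3,820 = $200,300.

$200,300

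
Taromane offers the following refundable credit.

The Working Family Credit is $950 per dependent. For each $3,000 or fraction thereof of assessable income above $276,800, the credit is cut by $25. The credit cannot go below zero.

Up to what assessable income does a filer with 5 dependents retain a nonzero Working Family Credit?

$843,800

Full credit = 5 × $950 = $4,750.
After 189 increments the reduction is 189 × $25 = $4,725, leaving $25; one more increment wipes it out. Increment 189 ends at excess 189 × $3,000 = $567,000, so the highest qualifying income is $276,800 + $567,000 = $843,800.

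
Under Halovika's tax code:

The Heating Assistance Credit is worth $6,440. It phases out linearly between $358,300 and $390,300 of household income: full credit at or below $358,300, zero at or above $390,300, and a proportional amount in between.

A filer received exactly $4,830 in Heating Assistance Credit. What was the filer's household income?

$4,830 is 4,830/6,440 of the full $6,440, so 1,610/6,440 of the $32,000 range has been used: income = $358,300 + $32,000 × 1,610/6,440 = $366,300.

$366,300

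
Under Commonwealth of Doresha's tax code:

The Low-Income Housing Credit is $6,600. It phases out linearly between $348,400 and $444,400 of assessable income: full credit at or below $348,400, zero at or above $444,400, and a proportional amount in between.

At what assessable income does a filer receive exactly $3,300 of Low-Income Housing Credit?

$3,300 is 3,300/6,600 of the full $6,600, so 3,300/6,600 of the $96,000 range has been used: income = $348,400 + $96,000 × 3,300/6,600 = $396,400.

$396,400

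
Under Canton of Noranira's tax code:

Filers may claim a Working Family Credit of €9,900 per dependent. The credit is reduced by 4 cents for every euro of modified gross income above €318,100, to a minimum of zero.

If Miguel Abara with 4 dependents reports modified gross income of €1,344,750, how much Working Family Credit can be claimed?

€0

Working Family Credit: base = 4 × €9,900 = €39,600. 4% of the €1,026,650 excess over €318,100 is €41,066 ≥ base, so the credit is €0.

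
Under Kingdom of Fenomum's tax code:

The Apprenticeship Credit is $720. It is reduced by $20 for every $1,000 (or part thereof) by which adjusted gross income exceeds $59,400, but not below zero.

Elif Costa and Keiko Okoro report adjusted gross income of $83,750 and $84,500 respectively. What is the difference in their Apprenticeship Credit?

$20

Elif ($83,750): Apprenticeship Credit: income exceeds $59,400 by $24,350, which is 25 full-or-partial $1,000 increments; reduction = 25 × $20 = $500, leaving $220.
Keiko ($84,500): Apprenticeship Credit: income exceeds $59,400 by $25,100, which is 26 full-or-partial $1,000 increments; reduction = 26 × $20 = $520, leaving $200.
Difference: |$220 − $200| = $20.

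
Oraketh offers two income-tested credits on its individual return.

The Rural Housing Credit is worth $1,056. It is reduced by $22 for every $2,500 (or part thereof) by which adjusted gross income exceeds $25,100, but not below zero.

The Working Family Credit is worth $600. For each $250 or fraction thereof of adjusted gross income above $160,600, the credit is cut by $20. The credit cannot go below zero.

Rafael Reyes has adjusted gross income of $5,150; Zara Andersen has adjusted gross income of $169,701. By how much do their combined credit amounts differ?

$1,656

Rafael ($5,150): Rural Housing Credit: $5,150 is at or below the $25,100 threshold, so the full $1,056 applies. Working Family Credit: $5,150 is at or below the $160,600 threshold, so the full $600 applies. total $1,056 + $600 = $1,656
Zara ($169,701): Rural Housing Credit: income exceeds $25,100 by $144,601 → 58 increments × $22 = $1,276 ≥ base, so the credit is $0. Working Family Credit: income exceeds $160,600 by $9,101 → 37 increments × $20 = $740 ≥ base, so the credit is $0. total $0 + $0 = $0
Difference: |$1,656 − $0| = $1,656.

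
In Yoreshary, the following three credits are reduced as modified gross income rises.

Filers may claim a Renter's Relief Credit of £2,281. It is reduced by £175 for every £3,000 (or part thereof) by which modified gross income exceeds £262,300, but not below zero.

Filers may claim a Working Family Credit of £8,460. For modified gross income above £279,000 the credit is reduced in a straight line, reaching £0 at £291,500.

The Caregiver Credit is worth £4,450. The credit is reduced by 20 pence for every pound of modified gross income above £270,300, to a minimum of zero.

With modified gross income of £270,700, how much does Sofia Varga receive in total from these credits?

Renter's Relief Credit: income exceeds £262,300 by £8,400, which is 3 full-or-partial £3,000 increments; reduction = 3 × £175 = £525, leaving £1,756.
Working Family Credit: £270,700 is at or below the £279,000 threshold, so the full £8,460 applies.
Caregiver Credit: 20% of the £400 excess over £270,300 is £80; credit = £4,450 − £80 = £4,370.
Total: £1,756 + £8,460 + £4,370 = £14,586.

£14,586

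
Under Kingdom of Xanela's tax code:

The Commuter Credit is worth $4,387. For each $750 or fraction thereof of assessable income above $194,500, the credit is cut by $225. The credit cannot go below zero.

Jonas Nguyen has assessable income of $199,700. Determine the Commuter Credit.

Commuter Credit: income exceeds $194,500 by $5,200, which is 7 full-or-partial $750 increments; reduction = 7 × $225 = $1,575, leaving $2,812.

$2,812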